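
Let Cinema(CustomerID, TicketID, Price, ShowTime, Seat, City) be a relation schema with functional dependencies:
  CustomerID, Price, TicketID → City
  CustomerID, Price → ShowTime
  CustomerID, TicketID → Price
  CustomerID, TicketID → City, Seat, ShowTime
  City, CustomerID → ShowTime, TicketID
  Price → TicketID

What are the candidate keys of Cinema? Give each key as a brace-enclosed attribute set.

Attributes never on any right-hand side: {CustomerID} — every candidate key must contain it.
{City, CustomerID} is a candidate key since {City, CustomerID}⁺ = {City, CustomerID, Price, Seat, ShowTime, TicketID} covers every attribute.
{CustomerID, Price} is a candidate key since {CustomerID, Price}⁺ = {City, CustomerID, Price, Seat, ShowTime, TicketID} covers every attribute.
{CustomerID, TicketID} is a candidate key since {CustomerID, TicketID}⁺ = {City, CustomerID, Price, Seat, ShowTime, TicketID} covers every attribute.
No proper subset of any of these is a key, and no other minimal superkey exists.

{City, CustomerID}, {CustomerID, Price}, {CustomerID, TicketID}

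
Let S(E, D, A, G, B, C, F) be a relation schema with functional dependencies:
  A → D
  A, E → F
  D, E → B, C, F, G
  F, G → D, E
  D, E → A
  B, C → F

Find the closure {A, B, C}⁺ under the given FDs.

Start with {A, B, C}.
A → D applies; add {D} → now {A, B, C, D}.
B, C → F applies; add {F} → now {A, B, C, D, F}.
No further FD applies.

{A, B, C, D, F}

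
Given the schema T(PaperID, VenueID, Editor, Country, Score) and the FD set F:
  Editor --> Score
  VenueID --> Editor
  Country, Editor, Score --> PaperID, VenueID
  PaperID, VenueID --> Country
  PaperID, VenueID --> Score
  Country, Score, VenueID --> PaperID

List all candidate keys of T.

{Country, Editor} is a candidate key since {Country, Editor}⁺ = {Country, Editor, PaperID, Score, VenueID} covers every attribute.
{Country, VenueID} is a candidate key since {Country, VenueID}⁺ = {Country, Editor, PaperID, Score, VenueID} covers every attribute.
{PaperID, VenueID} is a candidate key since {PaperID, VenueID}⁺ = {Country, Editor, PaperID, Score, VenueID} covers every attribute.
Any other superkey properly contains one of these, so there are no further candidate keys.

{Country, Editor}, {Country, VenueID}, {PaperID, VenueID}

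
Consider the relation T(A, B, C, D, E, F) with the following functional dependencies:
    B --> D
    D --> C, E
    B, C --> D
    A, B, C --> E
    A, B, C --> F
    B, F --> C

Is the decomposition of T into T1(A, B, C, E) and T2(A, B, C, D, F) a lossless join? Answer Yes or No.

Yes

T1 ∩ T2 = {A, B, C}; its closure under F is {A, B, C, D, E, F}.
T1 is contained in that closure, so T1 ∩ T2 --> T1 holds and the join is lossless.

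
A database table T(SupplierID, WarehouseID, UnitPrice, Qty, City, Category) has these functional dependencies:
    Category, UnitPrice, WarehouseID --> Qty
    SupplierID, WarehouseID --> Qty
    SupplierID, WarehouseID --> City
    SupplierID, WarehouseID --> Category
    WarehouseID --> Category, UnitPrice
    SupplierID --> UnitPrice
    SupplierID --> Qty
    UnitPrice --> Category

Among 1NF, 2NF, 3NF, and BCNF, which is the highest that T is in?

Candidate key: {SupplierID, WarehouseID}. Prime attributes: {SupplierID, WarehouseID}.
For Category, UnitPrice, WarehouseID --> Qty we have {Category, UnitPrice, WarehouseID}⁺ = {Category, Qty, UnitPrice, WarehouseID}; {Category, UnitPrice, WarehouseID} is not a superkey, so BCNF fails.
Category, UnitPrice, WarehouseID --> Qty has non-prime {Qty} on the right and a non-superkey on the left, so 3NF fails.
Since {SupplierID} ⊂ {SupplierID, WarehouseID} and {SupplierID}⁺ ⊇ {Category, Qty, UnitPrice} with {Category, Qty, UnitPrice} non-prime, there is a partial dependency; 2NF fails.

1NF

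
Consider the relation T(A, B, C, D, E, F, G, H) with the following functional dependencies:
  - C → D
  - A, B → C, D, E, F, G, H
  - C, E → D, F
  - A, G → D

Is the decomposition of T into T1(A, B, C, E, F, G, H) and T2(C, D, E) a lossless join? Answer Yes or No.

Common attributes: {C, E}; their closure is {C, D, E, F}.
This includes all of T2, so the common attributes are a superkey of T2 — the join is lossless.

Yes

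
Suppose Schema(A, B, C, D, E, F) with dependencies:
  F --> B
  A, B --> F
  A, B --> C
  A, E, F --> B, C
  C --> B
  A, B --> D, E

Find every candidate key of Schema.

{A, B}, {A, C}, {A, F}

No FD produces {A}, so it must be in every candidate key.
{A, B}⁺ = {A, B, C, D, E, F} — all of the relation — so {A, B} is a candidate key.
{A, C}⁺ = {A, B, C, D, E, F} — all of the relation — so {A, C} is a candidate key.
{A, F}⁺ = {A, B, C, D, E, F} — all of the relation — so {A, F} is a candidate key.
No proper subset of any of these is a key, and no other minimal superkey exists.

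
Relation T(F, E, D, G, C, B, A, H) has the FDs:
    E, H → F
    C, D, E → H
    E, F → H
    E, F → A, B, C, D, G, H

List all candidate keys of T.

{E} never appears on the right of any FD, so every key must include it.
{E, F}⁺ = {A, B, C, D, E, F, G, H}, which is every attribute, so {E, F} is a candidate key.
{E, H}⁺ = {A, B, C, D, E, F, G, H}, which is every attribute, so {E, H} is a candidate key.
{C, D, E}⁺ = {A, B, C, D, E, F, G, H}, which is every attribute, so {C, D, E} is a candidate key.
No proper subset of any of these is a key, and no other minimal superkey exists.

{C, D, E}, {E, F}, {E, H}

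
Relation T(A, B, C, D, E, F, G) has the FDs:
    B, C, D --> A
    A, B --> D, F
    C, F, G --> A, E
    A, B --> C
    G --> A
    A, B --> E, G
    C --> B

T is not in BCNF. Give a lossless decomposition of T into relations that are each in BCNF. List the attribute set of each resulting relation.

Candidate keys of the original relation: {A, B}, {A, C}, {B, G}, {C, D}, {C, G}.
In {A, B, C, D, E, F, G}, {G} is not a superkey ({G}⁺ restricted to this set is {A, G}), so split on G --> A into {A, G} and {B, C, D, E, F, G}.
{A, G} has no BCNF violation.
In {B, C, D, E, F, G}, {C} is not a superkey ({C}⁺ restricted to this set is {B, C}), so split on C --> B into {B, C} and {C, D, E, F, G}.
{B, C} has no BCNF violation.
{C, D, E, F, G} has no BCNF violation.

{A, G}; {B, C}; {C, D, E, F, G}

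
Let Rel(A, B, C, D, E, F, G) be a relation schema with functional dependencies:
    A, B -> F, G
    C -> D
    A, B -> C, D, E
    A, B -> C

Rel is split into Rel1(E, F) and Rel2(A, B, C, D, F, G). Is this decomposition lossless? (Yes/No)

The shared attributes are {F} and {F}⁺ = {F}.
Neither Rel1 nor Rel2 is contained in that closure, so the decomposition is lossy.

No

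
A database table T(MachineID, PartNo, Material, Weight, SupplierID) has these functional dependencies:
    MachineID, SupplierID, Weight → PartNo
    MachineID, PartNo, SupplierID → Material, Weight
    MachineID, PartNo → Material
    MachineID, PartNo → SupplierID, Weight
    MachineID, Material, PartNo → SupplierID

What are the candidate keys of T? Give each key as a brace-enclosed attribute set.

Attributes never on any right-hand side: {MachineID} — every candidate key must contain it.
{MachineID, PartNo}⁺ = {MachineID, Material, PartNo, SupplierID, Weight}, which is every attribute, so {MachineID, PartNo} is a candidate key.
{MachineID, SupplierID, Weight}⁺ = {MachineID, Material, PartNo, SupplierID, Weight}, which is every attribute, so {MachineID, SupplierID, Weight} is a candidate key.
No proper subset of any of these is a key, and no other minimal superkey exists.

{MachineID, PartNo}, {MachineID, SupplierID, Weight}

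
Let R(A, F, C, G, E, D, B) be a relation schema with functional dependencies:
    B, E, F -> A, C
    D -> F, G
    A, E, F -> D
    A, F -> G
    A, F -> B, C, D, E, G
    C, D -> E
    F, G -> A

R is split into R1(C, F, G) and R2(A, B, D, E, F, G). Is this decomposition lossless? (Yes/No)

Yes

Common attributes: {F, G}; their closure is {A, B, C, D, E, F, G}.
Since R1 ⊆ {A, B, C, D, E, F, G}, the intersection is a superkey of R1; the decomposition is lossless.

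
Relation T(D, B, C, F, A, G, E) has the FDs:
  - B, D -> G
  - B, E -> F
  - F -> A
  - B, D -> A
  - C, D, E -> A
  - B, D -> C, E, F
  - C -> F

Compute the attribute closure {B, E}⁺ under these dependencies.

{A, B, E, F}

Start with {B, E}.
B, E -> F applies; add {F} → now {B, E, F}.
F -> A applies; add {A} → now {A, B, E, F}.
No further FD applies.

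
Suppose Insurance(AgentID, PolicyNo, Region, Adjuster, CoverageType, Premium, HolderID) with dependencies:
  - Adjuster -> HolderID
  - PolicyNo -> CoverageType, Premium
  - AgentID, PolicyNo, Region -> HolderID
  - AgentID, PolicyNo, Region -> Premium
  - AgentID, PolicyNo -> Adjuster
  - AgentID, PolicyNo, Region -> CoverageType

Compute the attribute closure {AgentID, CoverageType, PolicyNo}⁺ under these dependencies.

{Adjuster, AgentID, CoverageType, HolderID, PolicyNo, Premium}

Start with {AgentID, CoverageType, PolicyNo}.
PolicyNo -> CoverageType, Premium applies; add {Premium} → now {AgentID, CoverageType, PolicyNo, Premium}.
AgentID, PolicyNo -> Adjuster applies; add {Adjuster} → now {Adjuster, AgentID, CoverageType, PolicyNo, Premium}.
Adjuster -> HolderID applies; add {HolderID} → now {Adjuster, AgentID, CoverageType, HolderID, PolicyNo, Premium}.
No further FD applies.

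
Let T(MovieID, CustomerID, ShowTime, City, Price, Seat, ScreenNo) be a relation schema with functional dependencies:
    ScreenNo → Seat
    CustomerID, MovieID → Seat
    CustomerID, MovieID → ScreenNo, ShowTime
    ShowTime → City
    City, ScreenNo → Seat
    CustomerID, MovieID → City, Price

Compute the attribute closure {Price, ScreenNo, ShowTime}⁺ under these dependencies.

{City, Price, ScreenNo, Seat, ShowTime}

Start with {Price, ScreenNo, ShowTime}.
ScreenNo → Seat applies; add {Seat} → now {Price, ScreenNo, Seat, ShowTime}.
ShowTime → City applies; add {City} → now {City, Price, ScreenNo, Seat, ShowTime}.
No further FD applies.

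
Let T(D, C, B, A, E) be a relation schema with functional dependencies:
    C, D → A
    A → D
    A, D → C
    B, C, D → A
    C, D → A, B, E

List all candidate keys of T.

Closure of {A} is {A, B, C, D, E}, the whole schema; {A} is a candidate key.
Closure of {C, D} is {A, B, C, D, E}, the whole schema; {C, D} is a candidate key.
Any other superkey properly contains one of these, so there are no further candidate keys.

{A}, {C, D}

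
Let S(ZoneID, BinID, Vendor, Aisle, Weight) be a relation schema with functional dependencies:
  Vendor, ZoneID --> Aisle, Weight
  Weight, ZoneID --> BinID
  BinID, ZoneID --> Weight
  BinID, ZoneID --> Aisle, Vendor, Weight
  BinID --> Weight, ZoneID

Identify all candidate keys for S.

{BinID}, {Vendor, ZoneID}, {Weight, ZoneID}

{BinID}⁺ = {Aisle, BinID, Vendor, Weight, ZoneID} — all of the relation — so {BinID} is a candidate key.
{Vendor, ZoneID}⁺ = {Aisle, BinID, Vendor, Weight, ZoneID} — all of the relation — so {Vendor, ZoneID} is a candidate key.
{Weight, ZoneID}⁺ = {Aisle, BinID, Vendor, Weight, ZoneID} — all of the relation — so {Weight, ZoneID} is a candidate key.
Any other superkey properly contains one of these, so there are no further candidate keys.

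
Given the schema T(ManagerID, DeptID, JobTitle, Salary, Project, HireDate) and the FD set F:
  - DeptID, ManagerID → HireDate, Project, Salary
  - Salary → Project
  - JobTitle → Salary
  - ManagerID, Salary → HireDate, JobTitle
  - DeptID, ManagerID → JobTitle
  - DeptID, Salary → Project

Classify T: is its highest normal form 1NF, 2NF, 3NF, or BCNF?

2NF

Candidate key: {DeptID, ManagerID}. Prime attributes: {DeptID, ManagerID}.
Salary → Project breaks BCNF: {Salary}⁺ = {Project, Salary}, so {Salary} is not a superkey.
Salary → Project has non-prime {Project} on the right and a non-superkey on the left, so 3NF fails.
No proper subset of a key has a non-prime attribute in its closure, so there is no partial dependency; 2NF holds.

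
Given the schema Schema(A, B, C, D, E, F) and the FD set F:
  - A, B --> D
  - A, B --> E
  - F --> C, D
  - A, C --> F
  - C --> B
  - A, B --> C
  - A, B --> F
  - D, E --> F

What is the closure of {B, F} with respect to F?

Start with {B, F}.
F --> C, D applies; add {C, D} → now {B, C, D, F}.
No further FD applies.

{B, C, D, F}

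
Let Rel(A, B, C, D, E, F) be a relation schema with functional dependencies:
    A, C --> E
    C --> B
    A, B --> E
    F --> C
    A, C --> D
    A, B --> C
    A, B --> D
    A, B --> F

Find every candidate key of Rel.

No FD produces {A}, so it must be in every candidate key.
Closure of {A, B} is {A, B, C, D, E, F}, the whole schema; {A, B} is a candidate key.
Closure of {A, C} is {A, B, C, D, E, F}, the whole schema; {A, C} is a candidate key.
Closure of {A, F} is {A, B, C, D, E, F}, the whole schema; {A, F} is a candidate key.
Any other superkey properly contains one of these, so there are no further candidate keys.

{A, B}, {A, C}, {A, F}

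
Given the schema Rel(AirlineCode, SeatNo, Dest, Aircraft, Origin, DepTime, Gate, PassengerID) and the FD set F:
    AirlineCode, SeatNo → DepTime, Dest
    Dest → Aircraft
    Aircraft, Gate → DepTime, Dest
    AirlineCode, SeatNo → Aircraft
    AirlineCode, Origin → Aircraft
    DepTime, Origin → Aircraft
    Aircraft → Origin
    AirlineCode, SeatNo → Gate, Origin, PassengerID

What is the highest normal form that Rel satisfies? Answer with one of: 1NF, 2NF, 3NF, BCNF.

2NF

Candidate key: {AirlineCode, SeatNo}. Prime attributes: {AirlineCode, SeatNo}.
Dest → Aircraft breaks BCNF: {Dest}⁺ = {Aircraft, Dest, Origin}, so {Dest} is not a superkey.
Because {Aircraft} is non-prime and the left side of Dest → Aircraft is not a superkey, the relation is not in 3NF.
No proper subset of a key has a non-prime attribute in its closure, so there is no partial dependency; 2NF holds.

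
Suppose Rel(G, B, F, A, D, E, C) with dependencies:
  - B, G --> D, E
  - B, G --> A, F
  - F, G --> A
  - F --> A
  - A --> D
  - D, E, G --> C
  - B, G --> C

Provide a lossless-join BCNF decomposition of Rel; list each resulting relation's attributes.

{A, D}; {A, F}; {B, E, F, G}; {C, E, F, G}

Candidate key of the original relation: {B, G}.
In {A, B, C, D, E, F, G}, {F, G} is not a superkey ({F, G}⁺ restricted to this set is {A, D, F, G}), so split on F, G --> A, D into {A, D, F, G} and {B, C, E, F, G}.
In {A, D, F, G}, {F} is not a superkey ({F}⁺ restricted to this set is {A, D, F}), so split on F --> A, D into {A, D, F} and {F, G}.
In {A, D, F}, {A} is not a superkey ({A}⁺ restricted to this set is {A, D}), so split on A --> D into {A, D} and {A, F}.
{A, D} is in BCNF.
{A, F} is in BCNF.
{F, G} is in BCNF.
In {B, C, E, F, G}, {E, F, G} is not a superkey ({E, F, G}⁺ restricted to this set is {C, E, F, G}), so split on E, F, G --> C into {C, E, F, G} and {B, E, F, G}.
{C, E, F, G} is in BCNF.
{B, E, F, G} is in BCNF.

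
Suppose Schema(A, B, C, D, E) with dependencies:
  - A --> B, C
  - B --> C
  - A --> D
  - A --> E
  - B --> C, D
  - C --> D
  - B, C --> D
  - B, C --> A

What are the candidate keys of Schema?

{A}, {B}

{A}⁺ = {A, B, C, D, E}, which is every attribute, so {A} is a candidate key.
{B}⁺ = {A, B, C, D, E}, which is every attribute, so {B} is a candidate key.
Any other superkey properly contains one of these, so there are no further candidate keys.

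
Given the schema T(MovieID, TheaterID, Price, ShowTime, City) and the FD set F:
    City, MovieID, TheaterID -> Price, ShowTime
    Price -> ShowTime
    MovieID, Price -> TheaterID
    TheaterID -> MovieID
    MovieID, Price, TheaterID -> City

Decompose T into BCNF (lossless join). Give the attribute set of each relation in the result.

Candidate keys of the original relation: {City, TheaterID}, {MovieID, Price}, {Price, TheaterID}.
In {City, MovieID, Price, ShowTime, TheaterID}, {Price} is not a superkey ({Price}⁺ restricted to this set is {Price, ShowTime}), so split on Price -> ShowTime into {Price, ShowTime} and {City, MovieID, Price, TheaterID}.
{Price, ShowTime}: every determinant is a superkey — BCNF.
In {City, MovieID, Price, TheaterID}, {TheaterID} is not a superkey ({TheaterID}⁺ restricted to this set is {MovieID, TheaterID}), so split on TheaterID -> MovieID into {MovieID, TheaterID} and {City, Price, TheaterID}.
{MovieID, TheaterID}: every determinant is a superkey — BCNF.
{City, Price, TheaterID}: every determinant is a superkey — BCNF.

{City, Price, TheaterID}; {MovieID, TheaterID}; {Price, ShowTime}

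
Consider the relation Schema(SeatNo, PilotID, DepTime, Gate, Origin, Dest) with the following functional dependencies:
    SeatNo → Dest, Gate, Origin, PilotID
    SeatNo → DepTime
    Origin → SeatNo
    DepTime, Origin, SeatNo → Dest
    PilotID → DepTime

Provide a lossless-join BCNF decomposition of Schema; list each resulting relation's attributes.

Candidate keys of the original relation: {Origin}, {SeatNo}.
In {DepTime, Dest, Gate, Origin, PilotID, SeatNo}, {PilotID} is not a superkey ({PilotID}⁺ restricted to this set is {DepTime, PilotID}), so split on PilotID → DepTime into {DepTime, PilotID} and {Dest, Gate, Origin, PilotID, SeatNo}.
{DepTime, PilotID} is in BCNF.
{Dest, Gate, Origin, PilotID, SeatNo} is in BCNF.

{DepTime, PilotID}; {Dest, Gate, Origin, PilotID, SeatNo}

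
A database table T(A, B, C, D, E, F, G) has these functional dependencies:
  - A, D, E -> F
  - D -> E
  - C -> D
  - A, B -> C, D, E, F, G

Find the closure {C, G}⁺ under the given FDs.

Start with {C, G}.
C -> D applies; add {D} → now {C, D, G}.
D -> E applies; add {E} → now {C, D, E, G}.
No further FD applies.

{C, D, E, G}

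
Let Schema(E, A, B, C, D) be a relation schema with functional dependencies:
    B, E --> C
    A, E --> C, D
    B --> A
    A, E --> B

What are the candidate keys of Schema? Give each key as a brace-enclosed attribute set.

{A, E}, {B, E}

Attributes never on any right-hand side: {E} — every candidate key must contain it.
{A, E} is a candidate key since {A, E}⁺ = {A, B, C, D, E} covers every attribute.
{B, E} is a candidate key since {B, E}⁺ = {A, B, C, D, E} covers every attribute.
Any other superkey properly contains one of these, so there are no further candidate keys.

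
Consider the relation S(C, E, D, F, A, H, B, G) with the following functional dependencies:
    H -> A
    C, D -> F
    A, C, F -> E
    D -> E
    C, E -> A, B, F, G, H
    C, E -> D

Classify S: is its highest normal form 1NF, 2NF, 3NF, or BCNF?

3NF

Candidate keys: {A, C, F}, {C, D}, {C, E}, {C, F, H}. Prime attributes: {A, C, D, E, F, H}.
H -> A: {H}⁺ = {A, H}, which is not all of the attributes, so the left side is not a superkey — BCNF is violated.
Since {A} ⊆ prime attributes and every other non-superkey FD also has a prime right side, the schema is in 3NF.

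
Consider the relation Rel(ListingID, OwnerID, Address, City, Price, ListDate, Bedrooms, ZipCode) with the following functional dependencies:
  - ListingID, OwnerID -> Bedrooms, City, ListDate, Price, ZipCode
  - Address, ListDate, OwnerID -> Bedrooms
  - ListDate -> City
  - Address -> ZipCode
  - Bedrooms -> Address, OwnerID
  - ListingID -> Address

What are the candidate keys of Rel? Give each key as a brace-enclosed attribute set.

{ListingID} never appears on the right of any FD, so every key must include it.
Closure of {Bedrooms, ListingID} is {Address, Bedrooms, City, ListDate, ListingID, OwnerID, Price, ZipCode}, the whole schema; {Bedrooms, ListingID} is a candidate key.
Closure of {ListingID, OwnerID} is {Address, Bedrooms, City, ListDate, ListingID, OwnerID, Price, ZipCode}, the whole schema; {ListingID, OwnerID} is a candidate key.
These are minimal and exhaustive — every other superkey contains one of them.

{Bedrooms, ListingID}, {ListingID, OwnerID}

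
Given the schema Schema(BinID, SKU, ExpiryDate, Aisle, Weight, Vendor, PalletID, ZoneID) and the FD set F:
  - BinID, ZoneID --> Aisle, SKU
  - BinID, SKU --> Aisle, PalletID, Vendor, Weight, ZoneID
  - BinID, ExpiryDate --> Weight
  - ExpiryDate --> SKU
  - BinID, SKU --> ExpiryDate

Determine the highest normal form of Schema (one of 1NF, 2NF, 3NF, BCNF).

3NF

Candidate keys: {BinID, ExpiryDate}, {BinID, SKU}, {BinID, ZoneID}. Prime attributes: {BinID, ExpiryDate, SKU, ZoneID}.
ExpiryDate --> SKU: {ExpiryDate}⁺ = {ExpiryDate, SKU}, which is not all of the attributes, so the left side is not a superkey — BCNF is violated.
Its right-hand attributes {SKU} are all prime, as are those of every other non-superkey FD — the relation is in 3NF.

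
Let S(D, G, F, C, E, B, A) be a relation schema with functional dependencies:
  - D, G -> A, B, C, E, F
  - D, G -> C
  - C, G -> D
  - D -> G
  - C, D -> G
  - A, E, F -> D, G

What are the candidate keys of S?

{A, E, F}, {C, G}, {D}

{D}⁺ = {A, B, C, D, E, F, G} — all of the relation — so {D} is a candidate key.
{C, G}⁺ = {A, B, C, D, E, F, G} — all of the relation — so {C, G} is a candidate key.
{A, E, F}⁺ = {A, B, C, D, E, F, G} — all of the relation — so {A, E, F} is a candidate key.
Any other superkey properly contains one of these, so there are no further candidate keys.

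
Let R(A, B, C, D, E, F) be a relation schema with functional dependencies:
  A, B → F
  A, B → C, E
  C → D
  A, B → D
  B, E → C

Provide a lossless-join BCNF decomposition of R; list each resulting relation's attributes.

{A, B, E, F}; {B, C, E}; {C, D}

Candidate key of the original relation: {A, B}.
{A, B, C, D, E, F}: {C} determines {C, D} here but is not a superkey — split on C → D, giving {C, D} and {A, B, C, E, F}.
{C, D} has no BCNF violation.
{A, B, C, E, F}: {B, E} determines {B, C, E} here but is not a superkey — split on B, E → C, giving {B, C, E} and {A, B, E, F}.
{B, C, E} has no BCNF violation.
{A, B, E, F} has no BCNF violation.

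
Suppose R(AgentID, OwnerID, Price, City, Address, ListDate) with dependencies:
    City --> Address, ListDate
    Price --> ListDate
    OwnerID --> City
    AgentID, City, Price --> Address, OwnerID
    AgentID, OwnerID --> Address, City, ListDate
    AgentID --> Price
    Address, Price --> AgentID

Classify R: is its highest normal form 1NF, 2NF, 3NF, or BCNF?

1NF

Candidate keys: {AgentID, City}, {AgentID, OwnerID}, {City, Price}, {OwnerID, Price}. Prime attributes: {AgentID, City, OwnerID, Price}.
City --> Address, ListDate: {City}⁺ = {Address, City, ListDate}, which is not all of the attributes, so the left side is not a superkey — BCNF is violated.
Because {Address, ListDate} are non-prime and the left side of City --> Address, ListDate is not a superkey, the relation is not in 3NF.
{AgentID} is a proper subset of the key {AgentID, City}, and {AgentID}⁺ contains the non-prime attribute {ListDate} — a partial dependency, so 2NF is violated.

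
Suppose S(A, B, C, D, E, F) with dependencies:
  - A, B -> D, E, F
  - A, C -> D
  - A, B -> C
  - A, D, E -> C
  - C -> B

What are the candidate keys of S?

{A} never appears on the right of any FD, so every key must include it.
{A, B} is a candidate key since {A, B}⁺ = {A, B, C, D, E, F} covers every attribute.
{A, C} is a candidate key since {A, C}⁺ = {A, B, C, D, E, F} covers every attribute.
{A, D, E} is a candidate key since {A, D, E}⁺ = {A, B, C, D, E, F} covers every attribute.
These are minimal and exhaustive — every other superkey contains one of them.

{A, B}, {A, C}, {A, D, E}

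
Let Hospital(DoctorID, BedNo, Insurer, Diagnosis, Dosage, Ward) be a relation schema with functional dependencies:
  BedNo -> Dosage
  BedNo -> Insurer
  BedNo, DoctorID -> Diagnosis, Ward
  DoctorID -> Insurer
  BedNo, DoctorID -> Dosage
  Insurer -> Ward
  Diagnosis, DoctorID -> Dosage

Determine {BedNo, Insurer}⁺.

{BedNo, Dosage, Insurer, Ward}

Start with {BedNo, Insurer}.
BedNo -> Dosage applies; add {Dosage} → now {BedNo, Dosage, Insurer}.
Insurer -> Ward applies; add {Ward} → now {BedNo, Dosage, Insurer, Ward}.
No further FD applies.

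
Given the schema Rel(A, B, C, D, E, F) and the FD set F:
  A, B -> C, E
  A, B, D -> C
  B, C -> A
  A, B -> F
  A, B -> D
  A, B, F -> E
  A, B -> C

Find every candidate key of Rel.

No FD produces {B}, so it must be in every candidate key.
{A, B}⁺ = {A, B, C, D, E, F} — all of the relation — so {A, B} is a candidate key.
{B, C}⁺ = {A, B, C, D, E, F} — all of the relation — so {B, C} is a candidate key.
These are minimal and exhaustive — every other superkey contains one of them.

{A, B}, {B, C}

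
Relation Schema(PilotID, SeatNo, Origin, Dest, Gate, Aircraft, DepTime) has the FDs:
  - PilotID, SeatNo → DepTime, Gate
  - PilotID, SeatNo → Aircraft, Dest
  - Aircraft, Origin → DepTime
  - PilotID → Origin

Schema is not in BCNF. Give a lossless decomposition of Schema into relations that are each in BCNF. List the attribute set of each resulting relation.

Candidate key of the original relation: {PilotID, SeatNo}.
Within {Aircraft, DepTime, Dest, Gate, Origin, PilotID, SeatNo}: {Aircraft, Origin}⁺ ∩ {Aircraft, DepTime, Dest, Gate, Origin, PilotID, SeatNo} = {Aircraft, DepTime, Origin}, not the whole set, so Aircraft, Origin → DepTime violates BCNF; decompose into {Aircraft, DepTime, Origin} and {Aircraft, Dest, Gate, Origin, PilotID, SeatNo}.
{Aircraft, DepTime, Origin}: every determinant is a superkey — BCNF.
Within {Aircraft, Dest, Gate, Origin, PilotID, SeatNo}: {PilotID}⁺ ∩ {Aircraft, Dest, Gate, Origin, PilotID, SeatNo} = {Origin, PilotID}, not the whole set, so PilotID → Origin violates BCNF; decompose into {Origin, PilotID} and {Aircraft, Dest, Gate, PilotID, SeatNo}.
{Origin, PilotID}: every determinant is a superkey — BCNF.
{Aircraft, Dest, Gate, PilotID, SeatNo}: every determinant is a superkey — BCNF.

{Aircraft, DepTime, Origin}; {Aircraft, Dest, Gate, PilotID, SeatNo}; {Origin, PilotID}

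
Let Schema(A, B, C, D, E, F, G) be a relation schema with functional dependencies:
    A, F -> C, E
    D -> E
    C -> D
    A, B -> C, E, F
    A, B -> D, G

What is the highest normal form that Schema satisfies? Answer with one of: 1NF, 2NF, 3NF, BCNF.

Candidate key: {A, B}. Prime attributes: {A, B}.
A, F -> C, E breaks BCNF: {A, F}⁺ = {A, C, D, E, F}, so {A, F} is not a superkey.
A, F -> C, E determines the non-prime attributes {C, E} from a non-superkey — 3NF is violated.
No non-prime attribute depends on a proper subset of any candidate key, so 2NF holds.

2NF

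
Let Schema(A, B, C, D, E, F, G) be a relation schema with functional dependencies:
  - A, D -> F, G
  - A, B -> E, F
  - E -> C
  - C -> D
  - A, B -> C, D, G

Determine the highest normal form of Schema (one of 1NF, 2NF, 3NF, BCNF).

Candidate key: {A, B}. Prime attributes: {A, B}.
For A, D -> F, G we have {A, D}⁺ = {A, D, F, G}; {A, D} is not a superkey, so BCNF fails.
A, D -> F, G determines the non-prime attributes {F, G} from a non-superkey — 3NF is violated.
No proper subset of a key has a non-prime attribute in its closure, so there is no partial dependency; 2NF holds.

2NF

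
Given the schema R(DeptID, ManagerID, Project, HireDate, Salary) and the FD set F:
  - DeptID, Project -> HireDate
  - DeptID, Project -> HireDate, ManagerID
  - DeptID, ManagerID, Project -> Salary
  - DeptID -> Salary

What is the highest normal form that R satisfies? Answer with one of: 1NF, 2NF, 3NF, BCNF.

1NF

Candidate key: {DeptID, Project}. Prime attributes: {DeptID, Project}.
For DeptID -> Salary we have {DeptID}⁺ = {DeptID, Salary}; {DeptID} is not a superkey, so BCNF fails.
DeptID -> Salary has non-prime {Salary} on the right and a non-superkey on the left, so 3NF fails.
{DeptID} is a proper subset of the key {DeptID, Project}, and {DeptID}⁺ contains the non-prime attribute {Salary} — a partial dependency, so 2NF is violated.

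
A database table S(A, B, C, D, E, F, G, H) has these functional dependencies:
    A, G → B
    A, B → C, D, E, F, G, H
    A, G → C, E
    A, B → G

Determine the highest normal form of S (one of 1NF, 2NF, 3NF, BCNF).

Candidate keys: {A, B}, {A, G}. Prime attributes: {A, B, G}.
Every FD has a superkey on the left, so the relation is in BCNF.

BCNF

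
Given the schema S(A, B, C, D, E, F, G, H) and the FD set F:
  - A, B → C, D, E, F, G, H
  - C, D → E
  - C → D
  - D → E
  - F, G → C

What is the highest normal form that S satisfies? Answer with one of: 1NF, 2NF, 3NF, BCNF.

Candidate key: {A, B}. Prime attributes: {A, B}.
For C, D → E we have {C, D}⁺ = {C, D, E}; {C, D} is not a superkey, so BCNF fails.
Because {E} is non-prime and the left side of C, D → E is not a superkey, the relation is not in 3NF.
No non-prime attribute depends on a proper subset of any candidate key, so 2NF holds.

2NF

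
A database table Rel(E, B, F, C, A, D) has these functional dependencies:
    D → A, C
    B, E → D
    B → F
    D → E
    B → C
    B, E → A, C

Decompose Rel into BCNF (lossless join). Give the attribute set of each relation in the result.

{A, C, D, E}; {B, D}; {B, F}

Candidate keys of the original relation: {B, D}, {B, E}.
{A, B, C, D, E, F}: {D} determines {A, C, D, E} here but is not a superkey — split on D → A, C, E, giving {A, C, D, E} and {B, D, F}.
{A, C, D, E} is in BCNF.
{B, D, F}: {B} determines {B, F} here but is not a superkey — split on B → F, giving {B, F} and {B, D}.
{B, F} is in BCNF.
{B, D} is in BCNF.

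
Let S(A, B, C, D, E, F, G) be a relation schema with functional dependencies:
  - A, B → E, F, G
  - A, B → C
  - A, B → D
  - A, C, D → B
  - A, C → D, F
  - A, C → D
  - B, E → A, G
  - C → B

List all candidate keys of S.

Closure of {A, B} is {A, B, C, D, E, F, G}, the whole schema; {A, B} is a candidate key.
Closure of {A, C} is {A, B, C, D, E, F, G}, the whole schema; {A, C} is a candidate key.
Closure of {B, E} is {A, B, C, D, E, F, G}, the whole schema; {B, E} is a candidate key.
Closure of {C, E} is {A, B, C, D, E, F, G}, the whole schema; {C, E} is a candidate key.
No proper subset of any of these is a key, and no other minimal superkey exists.

{A, B}, {A, C}, {B, E}, {C, E}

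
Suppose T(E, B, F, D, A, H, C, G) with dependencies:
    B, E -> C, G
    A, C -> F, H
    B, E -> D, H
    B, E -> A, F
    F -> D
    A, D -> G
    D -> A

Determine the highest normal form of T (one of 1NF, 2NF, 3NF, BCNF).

Candidate key: {B, E}. Prime attributes: {B, E}.
A, C -> F, H: {A, C}⁺ = {A, C, D, F, G, H}, which is not all of the attributes, so the left side is not a superkey — BCNF is violated.
Because {F, H} are non-prime and the left side of A, C -> F, H is not a superkey, the relation is not in 3NF.
No non-prime attribute depends on a proper subset of any candidate key, so 2NF holds.

2NF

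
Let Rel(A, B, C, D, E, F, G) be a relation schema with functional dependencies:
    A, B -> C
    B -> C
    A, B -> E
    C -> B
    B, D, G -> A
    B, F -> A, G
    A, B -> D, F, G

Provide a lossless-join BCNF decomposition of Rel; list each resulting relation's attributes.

Candidate keys of the original relation: {A, B}, {A, C}, {B, D, G}, {B, F}, {C, D, G}, {C, F}.
Within {A, B, C, D, E, F, G}: {B}⁺ ∩ {A, B, C, D, E, F, G} = {B, C}, not the whole set, so B -> C violates BCNF; decompose into {B, C} and {A, B, D, E, F, G}.
{B, C} is in BCNF.
{A, B, D, E, F, G} is in BCNF.

{A, B, D, E, F, G}; {B, C}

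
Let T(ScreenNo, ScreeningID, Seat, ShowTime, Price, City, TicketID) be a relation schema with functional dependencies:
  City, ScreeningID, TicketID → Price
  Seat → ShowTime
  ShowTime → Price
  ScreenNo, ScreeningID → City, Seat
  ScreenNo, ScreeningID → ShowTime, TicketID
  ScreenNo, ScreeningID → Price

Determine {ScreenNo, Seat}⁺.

Start with {ScreenNo, Seat}.
Seat → ShowTime applies; add {ShowTime} → now {ScreenNo, Seat, ShowTime}.
ShowTime → Price applies; add {Price} → now {Price, ScreenNo, Seat, ShowTime}.
No further FD applies.

{Price, ScreenNo, Seat, ShowTime}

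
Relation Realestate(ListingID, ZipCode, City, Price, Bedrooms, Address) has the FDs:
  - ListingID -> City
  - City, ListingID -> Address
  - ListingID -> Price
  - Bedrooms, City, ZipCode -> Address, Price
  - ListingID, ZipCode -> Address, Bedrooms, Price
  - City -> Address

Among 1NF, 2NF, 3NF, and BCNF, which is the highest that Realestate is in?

1NF

Candidate key: {ListingID, ZipCode}. Prime attributes: {ListingID, ZipCode}.
ListingID -> City breaks BCNF: {ListingID}⁺ = {Address, City, ListingID, Price}, so {ListingID} is not a superkey.
ListingID -> City determines the non-prime attribute {City} from a non-superkey — 3NF is violated.
{ListingID} is a proper subset of the key {ListingID, ZipCode}, and {ListingID}⁺ contains the non-prime attributes {Address, City, Price} — a partial dependency, so 2NF is violated.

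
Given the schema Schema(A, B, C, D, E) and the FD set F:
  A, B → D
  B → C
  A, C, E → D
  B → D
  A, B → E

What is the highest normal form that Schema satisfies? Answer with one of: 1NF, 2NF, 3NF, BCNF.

1NF

Candidate key: {A, B}. Prime attributes: {A, B}.
B → C: {B}⁺ = {B, C, D}, which is not all of the attributes, so the left side is not a superkey — BCNF is violated.
B → C determines the non-prime attribute {C} from a non-superkey — 3NF is violated.
Since {B} ⊂ {A, B} and {B}⁺ ⊇ {C, D} with {C, D} non-prime, there is a partial dependency; 2NF fails.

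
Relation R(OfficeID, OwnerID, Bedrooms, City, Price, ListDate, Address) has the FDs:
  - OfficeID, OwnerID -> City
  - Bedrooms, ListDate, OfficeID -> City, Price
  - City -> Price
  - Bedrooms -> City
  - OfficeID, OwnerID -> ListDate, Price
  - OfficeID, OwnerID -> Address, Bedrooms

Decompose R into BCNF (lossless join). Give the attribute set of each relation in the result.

Candidate key of the original relation: {OfficeID, OwnerID}.
{Address, Bedrooms, City, ListDate, OfficeID, OwnerID, Price}: {Bedrooms, ListDate, OfficeID} determines {Bedrooms, City, ListDate, OfficeID, Price} here but is not a superkey — split on Bedrooms, ListDate, OfficeID -> City, Price, giving {Bedrooms, City, ListDate, OfficeID, Price} and {Address, Bedrooms, ListDate, OfficeID, OwnerID}.
{Bedrooms, City, ListDate, OfficeID, Price}: {City} determines {City, Price} here but is not a superkey — split on City -> Price, giving {City, Price} and {Bedrooms, City, ListDate, OfficeID}.
{City, Price} is in BCNF.
{Bedrooms, City, ListDate, OfficeID}: {Bedrooms} determines {Bedrooms, City} here but is not a superkey — split on Bedrooms -> City, giving {Bedrooms, City} and {Bedrooms, ListDate, OfficeID}.
{Bedrooms, City} is in BCNF.
{Bedrooms, ListDate, OfficeID} is in BCNF.
{Address, Bedrooms, ListDate, OfficeID, OwnerID} is in BCNF.

{Address, Bedrooms, ListDate, OfficeID, OwnerID}; {Bedrooms, City}; {City, Price}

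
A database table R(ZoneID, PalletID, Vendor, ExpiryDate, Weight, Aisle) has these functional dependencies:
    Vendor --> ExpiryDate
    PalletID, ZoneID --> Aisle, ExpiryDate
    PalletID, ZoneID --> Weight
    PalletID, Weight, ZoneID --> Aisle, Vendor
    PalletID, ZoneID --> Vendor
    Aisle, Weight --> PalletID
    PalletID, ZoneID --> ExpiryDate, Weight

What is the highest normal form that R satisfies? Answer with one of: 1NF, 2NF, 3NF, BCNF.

Candidate keys: {Aisle, Weight, ZoneID}, {PalletID, ZoneID}. Prime attributes: {Aisle, PalletID, Weight, ZoneID}.
Vendor --> ExpiryDate: {Vendor}⁺ = {ExpiryDate, Vendor}, which is not all of the attributes, so the left side is not a superkey — BCNF is violated.
Because {ExpiryDate} is non-prime and the left side of Vendor --> ExpiryDate is not a superkey, the relation is not in 3NF.
No non-prime attribute depends on a proper subset of any candidate key, so 2NF holds.

2NF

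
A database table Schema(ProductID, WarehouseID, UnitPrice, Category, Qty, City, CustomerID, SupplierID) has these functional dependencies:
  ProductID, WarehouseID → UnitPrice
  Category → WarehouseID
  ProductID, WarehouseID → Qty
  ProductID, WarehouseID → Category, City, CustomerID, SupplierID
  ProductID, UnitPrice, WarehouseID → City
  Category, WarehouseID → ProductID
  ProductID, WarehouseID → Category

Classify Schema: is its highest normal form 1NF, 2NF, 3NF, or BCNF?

Candidate keys: {Category}, {ProductID, WarehouseID}. Prime attributes: {Category, ProductID, WarehouseID}.
Every FD has a superkey on the left, so the relation is in BCNF.

BCNF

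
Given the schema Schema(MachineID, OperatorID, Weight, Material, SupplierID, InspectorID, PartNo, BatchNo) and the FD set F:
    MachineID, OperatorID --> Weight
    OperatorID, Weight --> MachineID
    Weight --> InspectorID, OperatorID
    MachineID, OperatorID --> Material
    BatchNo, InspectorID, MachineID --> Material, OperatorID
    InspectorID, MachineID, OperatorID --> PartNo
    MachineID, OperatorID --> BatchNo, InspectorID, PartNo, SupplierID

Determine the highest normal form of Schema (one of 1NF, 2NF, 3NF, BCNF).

Candidate keys: {BatchNo, InspectorID, MachineID}, {MachineID, OperatorID}, {Weight}. Prime attributes: {BatchNo, InspectorID, MachineID, OperatorID, Weight}.
The left-hand side of every FD is a superkey, so BCNF is satisfied.

BCNF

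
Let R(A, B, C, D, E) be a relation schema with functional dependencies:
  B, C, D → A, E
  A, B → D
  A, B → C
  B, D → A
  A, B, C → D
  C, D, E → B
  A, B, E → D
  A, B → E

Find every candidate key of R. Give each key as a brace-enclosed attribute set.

{A, B}⁺ = {A, B, C, D, E}, which is every attribute, so {A, B} is a candidate key.
{B, D}⁺ = {A, B, C, D, E}, which is every attribute, so {B, D} is a candidate key.
{C, D, E}⁺ = {A, B, C, D, E}, which is every attribute, so {C, D, E} is a candidate key.
No proper subset of any of these is a key, and no other minimal superkey exists.

{A, B}, {B, D}, {C, D, E}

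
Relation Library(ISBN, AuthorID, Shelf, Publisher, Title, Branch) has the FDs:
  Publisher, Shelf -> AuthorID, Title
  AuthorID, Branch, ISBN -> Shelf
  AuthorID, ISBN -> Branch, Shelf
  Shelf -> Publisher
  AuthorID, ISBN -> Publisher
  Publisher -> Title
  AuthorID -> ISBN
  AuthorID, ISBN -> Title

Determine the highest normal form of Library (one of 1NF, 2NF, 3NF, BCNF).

Candidate keys: {AuthorID}, {Shelf}. Prime attributes: {AuthorID, Shelf}.
Publisher -> Title: {Publisher}⁺ = {Publisher, Title}, which is not all of the attributes, so the left side is not a superkey — BCNF is violated.
Publisher -> Title determines the non-prime attribute {Title} from a non-superkey — 3NF is violated.
With only single-attribute keys there can be no partial dependency, so 2NF holds.

2NF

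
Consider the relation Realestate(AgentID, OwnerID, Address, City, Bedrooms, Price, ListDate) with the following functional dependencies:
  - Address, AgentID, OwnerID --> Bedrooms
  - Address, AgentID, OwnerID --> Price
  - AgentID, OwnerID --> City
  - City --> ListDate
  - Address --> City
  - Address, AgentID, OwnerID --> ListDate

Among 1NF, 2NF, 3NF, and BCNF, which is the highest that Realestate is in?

1NF

Candidate key: {Address, AgentID, OwnerID}. Prime attributes: {Address, AgentID, OwnerID}.
For AgentID, OwnerID --> City we have {AgentID, OwnerID}⁺ = {AgentID, City, ListDate, OwnerID}; {AgentID, OwnerID} is not a superkey, so BCNF fails.
AgentID, OwnerID --> City determines the non-prime attribute {City} from a non-superkey — 3NF is violated.
{Address} is a proper subset of the key {Address, AgentID, OwnerID}, and {Address}⁺ contains the non-prime attributes {City, ListDate} — a partial dependency, so 2NF is violated.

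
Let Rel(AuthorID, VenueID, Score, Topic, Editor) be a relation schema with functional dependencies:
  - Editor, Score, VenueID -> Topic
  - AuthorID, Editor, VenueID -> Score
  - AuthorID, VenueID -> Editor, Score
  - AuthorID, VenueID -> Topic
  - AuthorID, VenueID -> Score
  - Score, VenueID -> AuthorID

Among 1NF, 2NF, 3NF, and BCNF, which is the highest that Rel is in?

BCNF

Candidate keys: {AuthorID, VenueID}, {Score, VenueID}. Prime attributes: {AuthorID, Score, VenueID}.
The left-hand side of every FD is a superkey, so BCNF is satisfied.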